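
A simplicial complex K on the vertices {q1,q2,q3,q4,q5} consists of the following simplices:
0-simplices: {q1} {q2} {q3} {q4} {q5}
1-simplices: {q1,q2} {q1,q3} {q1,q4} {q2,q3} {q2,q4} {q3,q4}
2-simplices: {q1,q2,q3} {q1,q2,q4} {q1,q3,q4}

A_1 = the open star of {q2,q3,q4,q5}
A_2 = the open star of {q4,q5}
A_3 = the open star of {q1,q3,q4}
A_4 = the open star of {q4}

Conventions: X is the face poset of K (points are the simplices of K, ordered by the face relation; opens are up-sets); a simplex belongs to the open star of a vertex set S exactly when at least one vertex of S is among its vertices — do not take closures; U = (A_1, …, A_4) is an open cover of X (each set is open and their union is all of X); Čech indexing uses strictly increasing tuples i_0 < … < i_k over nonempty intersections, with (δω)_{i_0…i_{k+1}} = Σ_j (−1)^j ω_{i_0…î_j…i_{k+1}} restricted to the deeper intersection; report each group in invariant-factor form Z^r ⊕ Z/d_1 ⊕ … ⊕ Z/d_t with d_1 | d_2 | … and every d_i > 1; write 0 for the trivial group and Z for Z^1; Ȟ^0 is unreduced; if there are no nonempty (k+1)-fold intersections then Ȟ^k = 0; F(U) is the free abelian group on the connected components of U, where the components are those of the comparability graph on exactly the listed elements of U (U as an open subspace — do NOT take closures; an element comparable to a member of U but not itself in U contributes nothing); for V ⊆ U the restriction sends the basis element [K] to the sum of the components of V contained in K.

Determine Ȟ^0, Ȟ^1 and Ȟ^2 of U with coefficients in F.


Ȟ^0 = Z^2, Ȟ^1 = 0, Ȟ^2 = 0

intersection data:
  A1={{q2},{q3},{q4},{q5},{q1,q2},{q1,q3},{q1,q4},{q2,q3},{q2,q4},{q3,q4},{q1,q2,q3},{q1,q2,q4},{q1,q3,q4}} A2={{q4},{q5},{q1,q4},{q2,q4},{q3,q4},{q1,q2,q4},{q1,q3,q4}} A3={{q1},{q3},{q4},{q1,q2},{q1,q3},{q1,q4},{q2,q3},{q2,q4},{q3,q4},{q1,q2,q3},{q1,q2,q4},{q1,q3,q4}} A4={{q4},{q1,q4},{q2,q4},{q3,q4},{q1,q2,q4},{q1,q3,q4}}
  A12={{q4},{q5},{q1,q4},{q2,q4},{q3,q4},{q1,q2,q4},{q1,q3,q4}} A13={{q3},{q4},{q1,q2},{q1,q3},{q1,q4},{q2,q3},{q2,q4},{q3,q4},{q1,q2,q3},{q1,q2,q4},{q1,q3,q4}} A14={{q4},{q1,q4},{q2,q4},{q3,q4},{q1,q2,q4},{q1,q3,q4}} A23={{q4},{q1,q4},{q2,q4},{q3,q4},{q1,q2,q4},{q1,q3,q4}} A24={{q4},{q1,q4},{q2,q4},{q3,q4},{q1,q2,q4},{q1,q3,q4}} A34={{q4},{q1,q4},{q2,q4},{q3,q4},{q1,q2,q4},{q1,q3,q4}}
  A123={{q4},{q1,q4},{q2,q4},{q3,q4},{q1,q2,q4},{q1,q3,q4}} A124={{q4},{q1,q4},{q2,q4},{q3,q4},{q1,q2,q4},{q1,q3,q4}} A134={{q4},{q1,q4},{q2,q4},{q3,q4},{q1,q2,q4},{q1,q3,q4}} A234={{q4},{q1,q4},{q2,q4},{q3,q4},{q1,q2,q4},{q1,q3,q4}}
  A1234={{q4},{q1,q4},{q2,q4},{q3,q4},{q1,q2,q4},{q1,q3,q4}}
components per intersection:
  A1: {{q2},{q3},{q4},{q1,q2},{q1,q3},{q1,q4},{q2,q3},{q2,q4},{q3,q4},{q1,q2,q3},{q1,q2,q4},{q1,q3,q4}} {{q5}}
  A2: {{q4},{q1,q4},{q2,q4},{q3,q4},{q1,q2,q4},{q1,q3,q4}} {{q5}}
  A3: {{q1},{q3},{q4},{q1,q2},{q1,q3},{q1,q4},{q2,q3},{q2,q4},{q3,q4},{q1,q2,q3},{q1,q2,q4},{q1,q3,q4}}
  A4: {{q4},{q1,q4},{q2,q4},{q3,q4},{q1,q2,q4},{q1,q3,q4}}
  A12: {{q4},{q1,q4},{q2,q4},{q3,q4},{q1,q2,q4},{q1,q3,q4}} {{q5}}
  A13: {{q3},{q4},{q1,q2},{q1,q3},{q1,q4},{q2,q3},{q2,q4},{q3,q4},{q1,q2,q3},{q1,q2,q4},{q1,q3,q4}}
  A14: {{q4},{q1,q4},{q2,q4},{q3,q4},{q1,q2,q4},{q1,q3,q4}}
  A23: {{q4},{q1,q4},{q2,q4},{q3,q4},{q1,q2,q4},{q1,q3,q4}}
  A24: {{q4},{q1,q4},{q2,q4},{q3,q4},{q1,q2,q4},{q1,q3,q4}}
  A34: {{q4},{q1,q4},{q2,q4},{q3,q4},{q1,q2,q4},{q1,q3,q4}}
  A123: {{q4},{q1,q4},{q2,q4},{q3,q4},{q1,q2,q4},{q1,q3,q4}}
  A124: {{q4},{q1,q4},{q2,q4},{q3,q4},{q1,q2,q4},{q1,q3,q4}}
  A134: {{q4},{q1,q4},{q2,q4},{q3,q4},{q1,q2,q4},{q1,q3,q4}}
  A234: {{q4},{q1,q4},{q2,q4},{q3,q4},{q1,q2,q4},{q1,q3,q4}}
  A1234: {{q4},{q1,q4},{q2,q4},{q3,q4},{q1,q2,q4},{q1,q3,q4}}
C dims 6,7,4,1; δ0: rk 4, SNF 1^4; δ1: rk 3, SNF 1^3; δ2: rk 1, SNF 1^1
Ȟ^0 = (6 − 4) − 0 = 2, so Ȟ^0 ≅ Z^2
Ȟ^1 = (7 − 3) − 4 = 0, so Ȟ^1 ≅ 0
Ȟ^2 = (4 − 1) − 3 = 0, so Ȟ^2 ≅ 0


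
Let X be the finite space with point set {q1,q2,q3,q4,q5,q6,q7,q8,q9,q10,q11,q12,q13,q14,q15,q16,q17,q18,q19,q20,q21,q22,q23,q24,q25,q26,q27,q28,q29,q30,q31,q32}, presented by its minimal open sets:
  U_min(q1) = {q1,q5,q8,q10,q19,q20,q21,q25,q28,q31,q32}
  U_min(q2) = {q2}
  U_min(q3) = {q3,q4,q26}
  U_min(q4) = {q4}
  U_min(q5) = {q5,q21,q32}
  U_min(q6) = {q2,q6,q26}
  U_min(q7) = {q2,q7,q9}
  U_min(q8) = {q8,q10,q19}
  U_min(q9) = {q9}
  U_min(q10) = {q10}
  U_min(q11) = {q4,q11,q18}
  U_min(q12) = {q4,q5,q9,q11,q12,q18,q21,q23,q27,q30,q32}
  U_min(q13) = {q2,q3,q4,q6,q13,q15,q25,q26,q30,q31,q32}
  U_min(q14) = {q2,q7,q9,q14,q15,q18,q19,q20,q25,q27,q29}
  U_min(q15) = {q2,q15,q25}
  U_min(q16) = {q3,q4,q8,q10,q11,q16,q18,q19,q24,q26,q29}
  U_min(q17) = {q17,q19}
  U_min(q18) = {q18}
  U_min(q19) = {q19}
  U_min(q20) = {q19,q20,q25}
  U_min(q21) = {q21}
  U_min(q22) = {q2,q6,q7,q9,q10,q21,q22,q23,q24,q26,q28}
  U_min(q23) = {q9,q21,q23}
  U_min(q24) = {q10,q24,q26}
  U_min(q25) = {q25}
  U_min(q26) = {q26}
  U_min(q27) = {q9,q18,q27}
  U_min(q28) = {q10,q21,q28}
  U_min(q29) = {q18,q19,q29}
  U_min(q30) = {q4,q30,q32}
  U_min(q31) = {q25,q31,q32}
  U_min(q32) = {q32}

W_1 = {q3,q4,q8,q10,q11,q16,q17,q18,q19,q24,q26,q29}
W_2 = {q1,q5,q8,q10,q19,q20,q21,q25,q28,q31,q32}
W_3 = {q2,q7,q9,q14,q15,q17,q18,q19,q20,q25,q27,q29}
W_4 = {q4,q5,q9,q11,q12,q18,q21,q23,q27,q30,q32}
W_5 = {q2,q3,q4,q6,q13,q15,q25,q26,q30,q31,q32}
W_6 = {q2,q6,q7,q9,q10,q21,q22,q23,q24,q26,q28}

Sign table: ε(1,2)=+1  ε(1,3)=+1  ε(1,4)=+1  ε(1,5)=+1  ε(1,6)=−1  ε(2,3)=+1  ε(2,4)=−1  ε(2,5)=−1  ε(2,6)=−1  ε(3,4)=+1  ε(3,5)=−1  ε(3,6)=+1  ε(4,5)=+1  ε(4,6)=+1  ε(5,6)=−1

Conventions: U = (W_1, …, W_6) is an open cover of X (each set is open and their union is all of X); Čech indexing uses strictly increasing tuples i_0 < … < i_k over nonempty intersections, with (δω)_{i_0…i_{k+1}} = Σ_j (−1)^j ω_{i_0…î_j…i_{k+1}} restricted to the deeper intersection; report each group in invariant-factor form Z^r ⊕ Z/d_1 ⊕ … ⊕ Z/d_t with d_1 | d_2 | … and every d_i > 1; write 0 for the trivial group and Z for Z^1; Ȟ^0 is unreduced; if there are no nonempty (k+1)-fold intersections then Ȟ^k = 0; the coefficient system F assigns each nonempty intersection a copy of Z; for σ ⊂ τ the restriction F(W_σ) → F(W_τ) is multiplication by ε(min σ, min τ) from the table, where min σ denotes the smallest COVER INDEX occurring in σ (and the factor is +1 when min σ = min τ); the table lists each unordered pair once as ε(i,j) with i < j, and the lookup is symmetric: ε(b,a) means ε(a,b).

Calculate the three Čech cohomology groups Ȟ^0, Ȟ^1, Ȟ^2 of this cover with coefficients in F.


Ȟ^0 ≅ 0,  Ȟ^1 ≅ Z/2,  Ȟ^2 ≅ Z

nerve of the cover:
  W12={q8,q10,q19} W13={q17,q18,q19,q29} W14={q4,q11,q18} W15={q3,q4,q26} W16={q10,q24,q26} W23={q19,q20,q25} W24={q5,q21,q32} W25={q25,q31,q32} W26={q10,q21,q28} W34={q9,q18,q27} W35={q2,q15,q25} W36={q2,q7,q9} W45={q4,q30,q32} W46={q9,q21,q23} W56={q2,q6,q26}
  W123={q19} W126={q10} W134={q18} W145={q4} W156={q26} W235={q25} W245={q32} W246={q21} W346={q9} W356={q2}
C dims 6,15,10; δ0: rk 6, SNF 1^5·2; δ1: rk 9, SNF 1^9
Ȟ^0 = (6 − 6) − 0 = 0, so Ȟ^0 ≅ 0
Ȟ^1 = (15 − 9) − 6 = 0 plus torsion [2], so Ȟ^1 ≅ Z/2
Ȟ^2 = (10 − 0) − 9 = 1, so Ȟ^2 ≅ Z


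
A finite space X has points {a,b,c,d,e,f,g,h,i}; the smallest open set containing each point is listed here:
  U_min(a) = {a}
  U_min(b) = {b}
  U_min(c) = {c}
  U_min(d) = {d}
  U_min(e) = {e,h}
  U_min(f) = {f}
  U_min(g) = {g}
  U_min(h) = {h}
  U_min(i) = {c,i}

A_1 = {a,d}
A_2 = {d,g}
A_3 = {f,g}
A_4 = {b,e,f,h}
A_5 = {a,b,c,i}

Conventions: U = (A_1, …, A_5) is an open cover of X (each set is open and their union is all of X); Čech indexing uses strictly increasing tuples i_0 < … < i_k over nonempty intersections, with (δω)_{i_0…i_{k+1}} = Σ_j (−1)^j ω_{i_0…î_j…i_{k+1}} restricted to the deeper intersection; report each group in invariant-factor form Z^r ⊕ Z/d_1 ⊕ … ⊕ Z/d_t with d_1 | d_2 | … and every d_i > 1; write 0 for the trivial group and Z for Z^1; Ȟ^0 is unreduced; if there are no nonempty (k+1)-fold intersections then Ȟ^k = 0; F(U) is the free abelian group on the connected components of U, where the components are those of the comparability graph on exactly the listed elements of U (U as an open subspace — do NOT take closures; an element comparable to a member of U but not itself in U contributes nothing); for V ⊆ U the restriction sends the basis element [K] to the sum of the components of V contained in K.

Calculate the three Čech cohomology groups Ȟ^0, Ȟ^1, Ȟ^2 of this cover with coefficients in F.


Ȟ^0(U;F) ≅ Z^7,  Ȟ^1(U;F) ≅ 0,  Ȟ^2(U;F) ≅ 0

nerve of the cover:
  A12={d} A15={a} A23={g} A34={f} A45={b}
components per intersection:
  A1: {a} {d}
  A2: {d} {g}
  A3: {f} {g}
  A4: {b} {e,h} {f}
  A5: {a} {b} {c,i}
  A12: {d}
  A15: {a}
  A23: {g}
  A34: {f}
  A45: {b}
C dims 12,5; δ0: rk 5, SNF 1^5
Ȟ^0 = (12 − 5) − 0 = 7, so Ȟ^0 ≅ Z^7
Ȟ^1 = (5 − 0) − 5 = 0, so Ȟ^1 ≅ 0
Ȟ^2 = (0 − 0) − 0 = 0, so Ȟ^2 ≅ 0


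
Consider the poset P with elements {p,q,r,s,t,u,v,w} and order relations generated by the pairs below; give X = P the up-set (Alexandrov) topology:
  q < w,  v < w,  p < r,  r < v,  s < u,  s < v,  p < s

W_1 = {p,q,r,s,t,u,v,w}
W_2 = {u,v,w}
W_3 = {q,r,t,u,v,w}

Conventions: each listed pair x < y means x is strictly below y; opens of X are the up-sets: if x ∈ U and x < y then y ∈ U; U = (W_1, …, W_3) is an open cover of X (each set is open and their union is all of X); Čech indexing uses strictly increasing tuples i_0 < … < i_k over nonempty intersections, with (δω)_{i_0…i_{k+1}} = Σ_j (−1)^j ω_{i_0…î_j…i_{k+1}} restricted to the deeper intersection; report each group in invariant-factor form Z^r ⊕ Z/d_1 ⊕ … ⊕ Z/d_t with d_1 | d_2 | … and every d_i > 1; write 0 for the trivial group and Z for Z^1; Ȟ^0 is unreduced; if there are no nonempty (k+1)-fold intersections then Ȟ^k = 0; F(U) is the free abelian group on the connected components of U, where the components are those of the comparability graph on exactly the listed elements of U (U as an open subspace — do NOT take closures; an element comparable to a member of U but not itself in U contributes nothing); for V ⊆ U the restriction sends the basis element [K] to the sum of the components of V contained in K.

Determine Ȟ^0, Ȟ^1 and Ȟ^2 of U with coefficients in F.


Ȟ^0 = Z^2; Ȟ^1 = 0; Ȟ^2 = 0

nerve simplices:
  W12={u,v,w} W13={q,r,t,u,v,w} W23={u,v,w}
  W123={u,v,w}
components per intersection:
  W1: {p,q,r,s,u,v,w} {t}
  W2: {u} {v,w}
  W3: {q,r,v,w} {t} {u}
  W12: {u} {v,w}
  W13: {q,r,v,w} {t} {u}
  W23: {u} {v,w}
  W123: {u} {v,w}
C dims 7,7,2; δ0: rk 5, SNF 1^5; δ1: rk 2, SNF 1^2
degree 0: 7−5−0 = 2 → Ȟ^0 ≅ Z^2
degree 1: 7−2−5 = 0 → Ȟ^1 ≅ 0
degree 2: 2−0−2 = 0 → Ȟ^2 ≅ 0


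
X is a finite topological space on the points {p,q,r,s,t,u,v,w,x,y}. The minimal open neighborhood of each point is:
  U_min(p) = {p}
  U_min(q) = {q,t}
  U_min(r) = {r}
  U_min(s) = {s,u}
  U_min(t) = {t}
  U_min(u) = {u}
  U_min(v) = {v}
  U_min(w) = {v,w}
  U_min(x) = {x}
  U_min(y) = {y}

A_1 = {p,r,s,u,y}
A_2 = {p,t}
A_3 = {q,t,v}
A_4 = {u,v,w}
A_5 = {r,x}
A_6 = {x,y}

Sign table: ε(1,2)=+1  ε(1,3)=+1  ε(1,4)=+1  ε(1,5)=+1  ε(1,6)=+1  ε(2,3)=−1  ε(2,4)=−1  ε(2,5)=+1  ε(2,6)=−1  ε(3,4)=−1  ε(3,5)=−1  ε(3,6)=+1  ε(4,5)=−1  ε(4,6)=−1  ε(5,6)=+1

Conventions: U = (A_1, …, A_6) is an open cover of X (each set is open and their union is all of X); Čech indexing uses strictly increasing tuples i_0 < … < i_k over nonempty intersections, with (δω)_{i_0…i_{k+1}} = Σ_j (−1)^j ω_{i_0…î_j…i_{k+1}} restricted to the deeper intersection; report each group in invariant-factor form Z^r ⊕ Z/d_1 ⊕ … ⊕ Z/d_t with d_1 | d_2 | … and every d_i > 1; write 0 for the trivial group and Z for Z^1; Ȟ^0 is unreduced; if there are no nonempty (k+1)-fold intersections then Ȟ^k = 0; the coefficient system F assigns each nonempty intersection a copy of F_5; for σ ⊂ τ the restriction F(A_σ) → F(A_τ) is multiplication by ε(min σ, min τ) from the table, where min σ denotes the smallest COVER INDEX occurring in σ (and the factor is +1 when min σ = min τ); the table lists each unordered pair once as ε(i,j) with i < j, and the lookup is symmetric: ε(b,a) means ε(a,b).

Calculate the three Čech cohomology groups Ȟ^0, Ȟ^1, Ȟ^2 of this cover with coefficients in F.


nonempty overlaps:
  A12={p} A14={u} A15={r} A16={y} A23={t} A34={v} A56={x}
C dims 6,7; δ0: rk_F5 5
degree 0: 6−5−0 = 1 → Ȟ^0 ≅ Z/5
degree 1: 7−0−5 = 2 → Ȟ^1 ≅ Z/5 ⊕ Z/5
degree 2: 0−0−0 = 0 → Ȟ^2 ≅ 0

Ȟ^0(U;F) ≅ Z/5, Ȟ^1(U;F) ≅ Z/5 ⊕ Z/5 and Ȟ^2(U;F) ≅ 0


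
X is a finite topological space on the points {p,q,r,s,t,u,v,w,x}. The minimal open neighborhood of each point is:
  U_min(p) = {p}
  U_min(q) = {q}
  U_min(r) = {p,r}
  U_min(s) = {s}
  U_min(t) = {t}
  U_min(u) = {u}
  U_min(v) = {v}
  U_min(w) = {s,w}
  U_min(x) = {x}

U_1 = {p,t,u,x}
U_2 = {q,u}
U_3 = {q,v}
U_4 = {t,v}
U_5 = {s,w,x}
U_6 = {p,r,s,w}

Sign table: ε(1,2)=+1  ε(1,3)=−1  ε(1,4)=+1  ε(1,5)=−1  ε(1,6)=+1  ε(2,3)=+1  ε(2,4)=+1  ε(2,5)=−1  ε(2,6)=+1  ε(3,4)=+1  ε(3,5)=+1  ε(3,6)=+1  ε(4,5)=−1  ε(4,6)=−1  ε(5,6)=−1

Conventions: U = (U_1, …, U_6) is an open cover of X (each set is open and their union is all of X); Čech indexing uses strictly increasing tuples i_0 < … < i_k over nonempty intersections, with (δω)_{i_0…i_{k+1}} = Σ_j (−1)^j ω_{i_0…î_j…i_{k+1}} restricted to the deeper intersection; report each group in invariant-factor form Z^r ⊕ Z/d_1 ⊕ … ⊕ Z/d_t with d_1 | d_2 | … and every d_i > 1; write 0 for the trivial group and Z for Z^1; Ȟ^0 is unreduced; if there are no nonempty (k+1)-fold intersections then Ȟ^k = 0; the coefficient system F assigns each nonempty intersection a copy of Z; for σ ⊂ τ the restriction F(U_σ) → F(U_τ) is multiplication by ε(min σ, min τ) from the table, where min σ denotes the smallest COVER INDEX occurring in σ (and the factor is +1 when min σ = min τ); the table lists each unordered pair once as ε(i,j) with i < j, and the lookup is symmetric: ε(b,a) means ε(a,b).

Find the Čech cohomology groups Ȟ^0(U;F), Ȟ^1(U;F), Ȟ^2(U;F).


nonempty intersections:
  U12={u} U14={t} U15={x} U16={p} U23={q} U34={v} U56={s,w}
C dims 6,7; δ0: rk 5, SNF 1^5
Ȟ^0: (6−5)−0=1 ⇒ Z
Ȟ^1: (7−0)−5=2 ⇒ Z^2
Ȟ^2: (0−0)−0=0 ⇒ 0

Ȟ^0 ≅ Z, Ȟ^1 ≅ Z^2 and Ȟ^2 ≅ 0


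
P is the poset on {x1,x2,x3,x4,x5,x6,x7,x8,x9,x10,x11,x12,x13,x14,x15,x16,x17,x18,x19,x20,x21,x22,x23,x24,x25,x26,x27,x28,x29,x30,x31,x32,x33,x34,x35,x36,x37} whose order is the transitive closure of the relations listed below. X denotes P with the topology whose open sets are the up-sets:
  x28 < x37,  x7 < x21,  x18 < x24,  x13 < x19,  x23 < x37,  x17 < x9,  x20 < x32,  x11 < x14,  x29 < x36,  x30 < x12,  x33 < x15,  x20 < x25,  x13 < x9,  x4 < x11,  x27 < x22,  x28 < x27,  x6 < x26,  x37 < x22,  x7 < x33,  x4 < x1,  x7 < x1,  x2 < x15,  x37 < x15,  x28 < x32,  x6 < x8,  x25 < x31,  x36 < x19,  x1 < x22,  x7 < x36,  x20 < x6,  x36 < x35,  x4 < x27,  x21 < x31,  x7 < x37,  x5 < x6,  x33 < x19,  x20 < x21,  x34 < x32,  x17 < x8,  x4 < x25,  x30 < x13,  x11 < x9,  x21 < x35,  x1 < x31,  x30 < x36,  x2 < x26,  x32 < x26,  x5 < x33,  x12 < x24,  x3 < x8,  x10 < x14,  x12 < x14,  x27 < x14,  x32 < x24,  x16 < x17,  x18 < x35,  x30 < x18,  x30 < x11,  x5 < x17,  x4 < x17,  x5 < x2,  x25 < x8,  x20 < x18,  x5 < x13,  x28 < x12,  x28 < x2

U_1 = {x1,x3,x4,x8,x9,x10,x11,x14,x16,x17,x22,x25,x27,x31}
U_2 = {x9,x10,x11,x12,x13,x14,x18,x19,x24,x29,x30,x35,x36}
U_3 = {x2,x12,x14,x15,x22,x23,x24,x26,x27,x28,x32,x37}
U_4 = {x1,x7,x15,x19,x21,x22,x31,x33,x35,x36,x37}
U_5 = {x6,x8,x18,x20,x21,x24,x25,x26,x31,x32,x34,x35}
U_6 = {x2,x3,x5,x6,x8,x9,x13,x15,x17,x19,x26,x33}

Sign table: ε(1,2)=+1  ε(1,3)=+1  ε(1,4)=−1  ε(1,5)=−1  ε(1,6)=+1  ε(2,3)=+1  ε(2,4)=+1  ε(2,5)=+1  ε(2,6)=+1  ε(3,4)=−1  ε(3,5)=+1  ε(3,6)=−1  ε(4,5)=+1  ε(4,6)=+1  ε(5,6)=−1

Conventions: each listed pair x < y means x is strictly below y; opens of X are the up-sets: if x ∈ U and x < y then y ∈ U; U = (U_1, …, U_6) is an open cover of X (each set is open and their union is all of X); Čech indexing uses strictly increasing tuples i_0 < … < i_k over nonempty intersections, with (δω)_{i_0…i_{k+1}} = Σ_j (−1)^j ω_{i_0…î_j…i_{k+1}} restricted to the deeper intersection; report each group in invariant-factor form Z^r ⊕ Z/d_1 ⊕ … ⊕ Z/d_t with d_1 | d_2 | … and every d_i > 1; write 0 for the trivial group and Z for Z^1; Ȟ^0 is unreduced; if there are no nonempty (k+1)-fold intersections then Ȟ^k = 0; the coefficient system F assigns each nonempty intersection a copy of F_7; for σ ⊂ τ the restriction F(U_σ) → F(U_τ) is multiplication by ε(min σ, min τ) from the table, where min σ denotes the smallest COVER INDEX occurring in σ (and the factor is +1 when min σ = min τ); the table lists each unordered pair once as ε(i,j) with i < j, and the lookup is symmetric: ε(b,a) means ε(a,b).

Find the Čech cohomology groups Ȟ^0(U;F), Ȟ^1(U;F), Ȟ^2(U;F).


cover nerve:
  U12={x9,x10,x11,x14} U13={x14,x22,x27} U14={x1,x22,x31} U15={x8,x25,x31} U16={x3,x8,x9,x17} U23={x12,x14,x24} U24={x19,x35,x36} U25={x18,x24,x35} U26={x9,x13,x19} U34={x15,x22,x37} U35={x24,x26,x32} U36={x2,x15,x26} U45={x21,x31,x35} U46={x15,x19,x33} U56={x6,x8,x26}
  U123={x14} U126={x9} U134={x22} U145={x31} U156={x8} U235={x24} U245={x35} U246={x19} U346={x15} U356={x26}
C dims 6,15,10; δ0: rk_F7 6; δ1: rk_F7 9
Ȟ^0: (6−6)−0=0 ⇒ 0
Ȟ^1: (15−9)−6=0 ⇒ 0
Ȟ^2: (10−0)−9=1 ⇒ Z/7

Ȟ^0 ≅ 0; Ȟ^1 ≅ 0; Ȟ^2 ≅ Z/7


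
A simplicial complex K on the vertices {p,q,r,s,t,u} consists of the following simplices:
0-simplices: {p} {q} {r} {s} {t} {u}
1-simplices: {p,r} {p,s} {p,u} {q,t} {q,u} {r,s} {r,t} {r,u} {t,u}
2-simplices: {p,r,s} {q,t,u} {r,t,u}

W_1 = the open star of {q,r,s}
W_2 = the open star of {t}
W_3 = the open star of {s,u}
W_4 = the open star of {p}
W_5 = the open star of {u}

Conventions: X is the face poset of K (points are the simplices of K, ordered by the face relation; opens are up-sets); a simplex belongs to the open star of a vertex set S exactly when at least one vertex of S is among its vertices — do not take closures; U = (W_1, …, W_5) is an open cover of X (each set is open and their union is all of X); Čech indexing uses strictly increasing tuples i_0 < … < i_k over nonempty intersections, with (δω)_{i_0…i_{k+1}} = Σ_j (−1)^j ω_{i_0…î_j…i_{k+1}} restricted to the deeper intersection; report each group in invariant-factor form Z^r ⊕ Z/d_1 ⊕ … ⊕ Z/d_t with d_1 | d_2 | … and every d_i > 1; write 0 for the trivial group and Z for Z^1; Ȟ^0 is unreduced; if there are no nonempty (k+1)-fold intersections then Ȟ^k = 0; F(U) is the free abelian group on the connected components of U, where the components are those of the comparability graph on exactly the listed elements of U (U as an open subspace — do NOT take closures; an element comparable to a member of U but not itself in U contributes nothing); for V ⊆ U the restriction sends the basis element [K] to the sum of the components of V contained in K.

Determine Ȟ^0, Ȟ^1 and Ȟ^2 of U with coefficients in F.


Ȟ^0 ≅ Z, Ȟ^1 ≅ Z, Ȟ^2 ≅ 0

nerve simplices:
  W1={{q},{r},{s},{p,r},{p,s},{q,t},{q,u},{r,s},{r,t},{r,u},{p,r,s},{q,t,u},{r,t,u}} W2={{t},{q,t},{r,t},{t,u},{q,t,u},{r,t,u}} W3={{s},{u},{p,s},{p,u},{q,u},{r,s},{r,u},{t,u},{p,r,s},{q,t,u},{r,t,u}} W4={{p},{p,r},{p,s},{p,u},{p,r,s}} W5={{u},{p,u},{q,u},{r,u},{t,u},{q,t,u},{r,t,u}}
  W12={{q,t},{r,t},{q,t,u},{r,t,u}} W13={{s},{p,s},{q,u},{r,s},{r,u},{p,r,s},{q,t,u},{r,t,u}} W14={{p,r},{p,s},{p,r,s}} W15={{q,u},{r,u},{q,t,u},{r,t,u}} W23={{t,u},{q,t,u},{r,t,u}} W25={{t,u},{q,t,u},{r,t,u}} W34={{p,s},{p,u},{p,r,s}} W35={{u},{p,u},{q,u},{r,u},{t,u},{q,t,u},{r,t,u}} W45={{p,u}}
  W123={{q,t,u},{r,t,u}} W125={{q,t,u},{r,t,u}} W134={{p,s},{p,r,s}} W135={{q,u},{r,u},{q,t,u},{r,t,u}} W235={{t,u},{q,t,u},{r,t,u}} W345={{p,u}}
  W1235={{q,t,u},{r,t,u}}
components per intersection:
  W1: {{q},{q,t},{q,u},{q,t,u}} {{r},{s},{p,r},{p,s},{r,s},{r,t},{r,u},{p,r,s},{r,t,u}}
  W2: {{t},{q,t},{r,t},{t,u},{q,t,u},{r,t,u}}
  W3: {{s},{p,s},{r,s},{p,r,s}} {{u},{p,u},{q,u},{r,u},{t,u},{q,t,u},{r,t,u}}
  W4: {{p},{p,r},{p,s},{p,u},{p,r,s}}
  W5: {{u},{p,u},{q,u},{r,u},{t,u},{q,t,u},{r,t,u}}
  W12: {{q,t},{q,t,u}} {{r,t},{r,t,u}}
  W13: {{s},{p,s},{r,s},{p,r,s}} {{q,u},{q,t,u}} {{r,u},{r,t,u}}
  W14: {{p,r},{p,s},{p,r,s}}
  W15: {{q,u},{q,t,u}} {{r,u},{r,t,u}}
  W23: {{t,u},{q,t,u},{r,t,u}}
  W25: {{t,u},{q,t,u},{r,t,u}}
  W34: {{p,s},{p,r,s}} {{p,u}}
  W35: {{u},{p,u},{q,u},{r,u},{t,u},{q,t,u},{r,t,u}}
  W45: {{p,u}}
  W123: {{q,t,u}} {{r,t,u}}
  W125: {{q,t,u}} {{r,t,u}}
  W134: {{p,s},{p,r,s}}
  W135: {{q,u},{q,t,u}} {{r,u},{r,t,u}}
  W235: {{t,u},{q,t,u},{r,t,u}}
  W345: {{p,u}}
  W1235: {{q,t,u}} {{r,t,u}}
C dims 7,14,9,2; δ0: rk 6, SNF 1^6; δ1: rk 7, SNF 1^7; δ2: rk 2, SNF 1^2
degree 0: 7−6−0 = 1 → Ȟ^0 ≅ Z
degree 1: 14−7−6 = 1 → Ȟ^1 ≅ Z
degree 2: 9−2−7 = 0 → Ȟ^2 ≅ 0


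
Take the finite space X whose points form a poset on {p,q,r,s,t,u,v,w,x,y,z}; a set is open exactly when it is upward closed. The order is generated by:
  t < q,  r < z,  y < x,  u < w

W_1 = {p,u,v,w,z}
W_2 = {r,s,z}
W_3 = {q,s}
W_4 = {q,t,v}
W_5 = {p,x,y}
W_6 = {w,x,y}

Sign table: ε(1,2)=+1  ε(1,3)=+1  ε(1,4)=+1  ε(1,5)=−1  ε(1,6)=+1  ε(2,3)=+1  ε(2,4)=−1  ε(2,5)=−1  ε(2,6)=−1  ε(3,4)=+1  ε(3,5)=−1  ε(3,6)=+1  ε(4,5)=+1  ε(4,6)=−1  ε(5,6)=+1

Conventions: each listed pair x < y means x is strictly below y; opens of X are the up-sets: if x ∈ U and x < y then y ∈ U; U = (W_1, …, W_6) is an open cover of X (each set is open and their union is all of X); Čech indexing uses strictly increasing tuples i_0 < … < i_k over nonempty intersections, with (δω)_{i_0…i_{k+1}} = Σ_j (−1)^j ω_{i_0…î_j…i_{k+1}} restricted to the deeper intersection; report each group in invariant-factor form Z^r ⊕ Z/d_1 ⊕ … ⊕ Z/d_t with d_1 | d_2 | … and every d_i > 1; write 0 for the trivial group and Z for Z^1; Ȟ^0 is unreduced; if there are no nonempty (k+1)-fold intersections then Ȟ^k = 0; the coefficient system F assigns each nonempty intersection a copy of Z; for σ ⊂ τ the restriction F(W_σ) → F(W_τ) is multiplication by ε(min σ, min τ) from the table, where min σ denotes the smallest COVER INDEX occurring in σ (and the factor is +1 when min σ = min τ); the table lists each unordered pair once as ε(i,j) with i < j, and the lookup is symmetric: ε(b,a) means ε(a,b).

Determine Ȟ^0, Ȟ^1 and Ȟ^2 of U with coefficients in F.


nonempty overlaps:
  W12={z} W14={v} W15={p} W16={w} W23={s} W34={q} W56={x,y}
C dims 6,7; δ0: rk 6, SNF 1^5·2
degree 0: 6−6−0 = 0 → Ȟ^0 ≅ 0
degree 1: 7−0−6 = 1 plus torsion [2] → Ȟ^1 ≅ Z ⊕ Z/2
degree 2: 0−0−0 = 0 → Ȟ^2 ≅ 0

Ȟ^0 = 0, Ȟ^1 = Z ⊕ Z/2 and Ȟ^2 = 0


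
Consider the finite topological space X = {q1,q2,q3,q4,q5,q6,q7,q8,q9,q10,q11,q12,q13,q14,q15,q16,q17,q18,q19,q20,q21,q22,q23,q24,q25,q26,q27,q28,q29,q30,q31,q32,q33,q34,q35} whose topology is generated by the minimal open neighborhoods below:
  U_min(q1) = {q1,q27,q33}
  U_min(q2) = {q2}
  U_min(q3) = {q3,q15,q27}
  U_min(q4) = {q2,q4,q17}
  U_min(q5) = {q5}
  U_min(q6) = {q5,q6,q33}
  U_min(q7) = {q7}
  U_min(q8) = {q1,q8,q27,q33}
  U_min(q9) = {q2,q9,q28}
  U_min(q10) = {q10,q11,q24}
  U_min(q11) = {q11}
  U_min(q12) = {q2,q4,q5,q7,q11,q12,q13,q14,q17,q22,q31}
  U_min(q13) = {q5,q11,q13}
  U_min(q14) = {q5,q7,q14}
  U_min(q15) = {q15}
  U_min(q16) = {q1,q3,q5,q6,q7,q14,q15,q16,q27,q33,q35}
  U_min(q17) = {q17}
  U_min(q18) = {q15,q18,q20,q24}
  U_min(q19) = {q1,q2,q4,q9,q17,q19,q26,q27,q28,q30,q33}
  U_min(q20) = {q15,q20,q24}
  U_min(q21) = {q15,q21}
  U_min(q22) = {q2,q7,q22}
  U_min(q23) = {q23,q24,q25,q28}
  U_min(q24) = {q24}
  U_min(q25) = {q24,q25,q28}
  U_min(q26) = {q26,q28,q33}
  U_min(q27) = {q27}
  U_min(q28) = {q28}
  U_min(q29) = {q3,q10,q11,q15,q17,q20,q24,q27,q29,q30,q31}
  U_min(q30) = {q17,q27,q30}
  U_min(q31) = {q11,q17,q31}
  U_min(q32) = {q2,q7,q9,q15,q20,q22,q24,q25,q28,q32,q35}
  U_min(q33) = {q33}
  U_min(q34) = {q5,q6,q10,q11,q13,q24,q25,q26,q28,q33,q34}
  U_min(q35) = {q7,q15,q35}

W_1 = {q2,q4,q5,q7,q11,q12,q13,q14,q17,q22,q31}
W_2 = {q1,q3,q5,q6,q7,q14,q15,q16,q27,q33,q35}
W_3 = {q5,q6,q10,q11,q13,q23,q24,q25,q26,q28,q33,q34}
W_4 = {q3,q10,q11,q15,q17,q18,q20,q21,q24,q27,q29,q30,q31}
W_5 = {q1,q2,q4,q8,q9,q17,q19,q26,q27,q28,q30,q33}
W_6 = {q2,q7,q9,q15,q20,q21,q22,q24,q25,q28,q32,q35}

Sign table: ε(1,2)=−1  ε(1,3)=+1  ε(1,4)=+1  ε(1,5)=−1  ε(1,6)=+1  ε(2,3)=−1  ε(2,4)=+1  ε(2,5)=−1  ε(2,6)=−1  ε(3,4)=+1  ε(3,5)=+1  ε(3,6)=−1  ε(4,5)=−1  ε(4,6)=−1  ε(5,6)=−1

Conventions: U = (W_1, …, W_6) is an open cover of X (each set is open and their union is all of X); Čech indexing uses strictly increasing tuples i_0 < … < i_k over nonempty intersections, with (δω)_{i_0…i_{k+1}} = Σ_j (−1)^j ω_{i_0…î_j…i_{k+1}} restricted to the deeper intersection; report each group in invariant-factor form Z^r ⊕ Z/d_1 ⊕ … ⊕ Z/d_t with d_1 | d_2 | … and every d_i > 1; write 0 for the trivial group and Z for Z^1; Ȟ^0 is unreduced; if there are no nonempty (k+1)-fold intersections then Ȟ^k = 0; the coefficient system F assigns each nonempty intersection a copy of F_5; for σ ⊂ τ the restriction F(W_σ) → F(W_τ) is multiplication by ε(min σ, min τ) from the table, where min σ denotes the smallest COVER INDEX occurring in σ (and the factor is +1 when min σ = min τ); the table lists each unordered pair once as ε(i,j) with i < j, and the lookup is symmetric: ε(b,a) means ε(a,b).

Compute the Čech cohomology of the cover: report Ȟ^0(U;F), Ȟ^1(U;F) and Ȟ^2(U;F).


Ȟ^0 = 0,  Ȟ^1 = 0,  Ȟ^2 = Z/5

nerve of the cover:
  W12={q5,q7,q14} W13={q5,q11,q13} W14={q11,q17,q31} W15={q2,q4,q17} W16={q2,q7,q22} W23={q5,q6,q33} W24={q3,q15,q27} W25={q1,q27,q33} W26={q7,q15,q35} W34={q10,q11,q24} W35={q26,q28,q33} W36={q24,q25,q28} W45={q17,q27,q30} W46={q15,q20,q21,q24} W56={q2,q9,q28}
  W123={q5} W126={q7} W134={q11} W145={q17} W156={q2} W235={q33} W245={q27} W246={q15} W346={q24} W356={q28}
C dims 6,15,10; δ0: rk_F5 6; δ1: rk_F5 9
Ȟ^0 = (6 − 6) − 0 = 0, so Ȟ^0 ≅ 0
Ȟ^1 = (15 − 9) − 6 = 0, so Ȟ^1 ≅ 0
Ȟ^2 = (10 − 0) − 9 = 1, so Ȟ^2 ≅ Z/5


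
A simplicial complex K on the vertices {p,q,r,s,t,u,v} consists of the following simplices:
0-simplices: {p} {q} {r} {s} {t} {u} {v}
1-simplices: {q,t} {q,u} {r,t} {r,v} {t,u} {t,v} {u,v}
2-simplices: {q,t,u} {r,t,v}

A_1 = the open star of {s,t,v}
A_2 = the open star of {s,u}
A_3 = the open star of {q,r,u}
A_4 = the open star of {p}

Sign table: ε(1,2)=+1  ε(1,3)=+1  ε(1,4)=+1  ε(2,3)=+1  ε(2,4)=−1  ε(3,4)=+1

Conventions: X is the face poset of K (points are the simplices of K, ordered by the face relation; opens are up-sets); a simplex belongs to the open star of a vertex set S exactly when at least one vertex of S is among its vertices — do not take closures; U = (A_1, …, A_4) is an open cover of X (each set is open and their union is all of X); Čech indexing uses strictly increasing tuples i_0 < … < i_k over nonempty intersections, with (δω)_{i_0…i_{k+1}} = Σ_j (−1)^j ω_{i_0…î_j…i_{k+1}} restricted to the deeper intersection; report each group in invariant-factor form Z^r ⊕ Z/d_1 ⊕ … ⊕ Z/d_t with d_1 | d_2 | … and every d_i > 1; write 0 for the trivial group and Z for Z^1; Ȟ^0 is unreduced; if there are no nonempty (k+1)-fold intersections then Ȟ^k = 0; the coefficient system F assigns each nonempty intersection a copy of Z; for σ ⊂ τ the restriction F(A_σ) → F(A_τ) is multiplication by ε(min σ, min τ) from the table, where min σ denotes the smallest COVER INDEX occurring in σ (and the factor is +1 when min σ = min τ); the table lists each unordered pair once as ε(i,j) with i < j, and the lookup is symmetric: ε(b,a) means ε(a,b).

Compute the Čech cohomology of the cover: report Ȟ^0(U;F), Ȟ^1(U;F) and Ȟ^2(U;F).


nerve simplices:
  A1={{s},{t},{v},{q,t},{r,t},{r,v},{t,u},{t,v},{u,v},{q,t,u},{r,t,v}} A2={{s},{u},{q,u},{t,u},{u,v},{q,t,u}} A3={{q},{r},{u},{q,t},{q,u},{r,t},{r,v},{t,u},{u,v},{q,t,u},{r,t,v}} A4={{p}}
  A12={{s},{t,u},{u,v},{q,t,u}} A13={{q,t},{r,t},{r,v},{t,u},{u,v},{q,t,u},{r,t,v}} A23={{u},{q,u},{t,u},{u,v},{q,t,u}}
  A123={{t,u},{u,v},{q,t,u}}
C dims 4,3,1; δ0: rk 2, SNF 1^2; δ1: rk 1, SNF 1^1
degree 0: 4−2−0 = 2 → Ȟ^0 ≅ Z^2
degree 1: 3−1−2 = 0 → Ȟ^1 ≅ 0
degree 2: 1−0−1 = 0 → Ȟ^2 ≅ 0

Ȟ^0 ≅ Z^2,  Ȟ^1 ≅ 0,  Ȟ^2 ≅ 0


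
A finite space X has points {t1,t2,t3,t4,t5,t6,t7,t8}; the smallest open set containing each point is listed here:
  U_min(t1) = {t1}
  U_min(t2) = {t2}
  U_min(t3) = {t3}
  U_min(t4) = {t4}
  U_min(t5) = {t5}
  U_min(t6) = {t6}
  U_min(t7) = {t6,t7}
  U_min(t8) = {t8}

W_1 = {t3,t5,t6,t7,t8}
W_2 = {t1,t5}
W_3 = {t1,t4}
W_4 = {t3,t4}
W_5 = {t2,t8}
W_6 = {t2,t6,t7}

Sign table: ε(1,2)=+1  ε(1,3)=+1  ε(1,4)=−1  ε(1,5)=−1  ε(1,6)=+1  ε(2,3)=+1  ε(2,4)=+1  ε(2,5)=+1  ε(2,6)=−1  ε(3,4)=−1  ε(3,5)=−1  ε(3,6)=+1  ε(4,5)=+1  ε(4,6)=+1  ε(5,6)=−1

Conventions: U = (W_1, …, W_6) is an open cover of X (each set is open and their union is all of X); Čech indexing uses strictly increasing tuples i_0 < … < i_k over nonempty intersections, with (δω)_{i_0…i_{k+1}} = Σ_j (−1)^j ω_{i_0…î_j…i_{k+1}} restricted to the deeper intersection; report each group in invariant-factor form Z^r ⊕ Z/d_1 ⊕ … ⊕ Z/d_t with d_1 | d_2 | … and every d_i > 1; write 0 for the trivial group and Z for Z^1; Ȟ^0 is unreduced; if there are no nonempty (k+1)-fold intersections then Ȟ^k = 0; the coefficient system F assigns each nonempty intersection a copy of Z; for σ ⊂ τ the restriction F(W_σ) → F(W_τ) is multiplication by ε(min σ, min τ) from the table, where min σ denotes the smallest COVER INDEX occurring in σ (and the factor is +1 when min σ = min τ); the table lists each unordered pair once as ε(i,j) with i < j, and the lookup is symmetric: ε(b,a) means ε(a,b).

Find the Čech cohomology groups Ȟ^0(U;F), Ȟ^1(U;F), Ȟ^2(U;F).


nerve of the cover:
  W12={t5} W14={t3} W15={t8} W16={t6,t7} W23={t1} W34={t4} W56={t2}
C dims 6,7; δ0: rk 5, SNF 1^5
Ȟ^0 = (6 − 5) − 0 = 1, so Ȟ^0 ≅ Z
Ȟ^1 = (7 − 0) − 5 = 2, so Ȟ^1 ≅ Z^2
Ȟ^2 = (0 − 0) − 0 = 0, so Ȟ^2 ≅ 0

Ȟ^0 ≅ Z,  Ȟ^1 ≅ Z^2,  Ȟ^2 ≅ 0


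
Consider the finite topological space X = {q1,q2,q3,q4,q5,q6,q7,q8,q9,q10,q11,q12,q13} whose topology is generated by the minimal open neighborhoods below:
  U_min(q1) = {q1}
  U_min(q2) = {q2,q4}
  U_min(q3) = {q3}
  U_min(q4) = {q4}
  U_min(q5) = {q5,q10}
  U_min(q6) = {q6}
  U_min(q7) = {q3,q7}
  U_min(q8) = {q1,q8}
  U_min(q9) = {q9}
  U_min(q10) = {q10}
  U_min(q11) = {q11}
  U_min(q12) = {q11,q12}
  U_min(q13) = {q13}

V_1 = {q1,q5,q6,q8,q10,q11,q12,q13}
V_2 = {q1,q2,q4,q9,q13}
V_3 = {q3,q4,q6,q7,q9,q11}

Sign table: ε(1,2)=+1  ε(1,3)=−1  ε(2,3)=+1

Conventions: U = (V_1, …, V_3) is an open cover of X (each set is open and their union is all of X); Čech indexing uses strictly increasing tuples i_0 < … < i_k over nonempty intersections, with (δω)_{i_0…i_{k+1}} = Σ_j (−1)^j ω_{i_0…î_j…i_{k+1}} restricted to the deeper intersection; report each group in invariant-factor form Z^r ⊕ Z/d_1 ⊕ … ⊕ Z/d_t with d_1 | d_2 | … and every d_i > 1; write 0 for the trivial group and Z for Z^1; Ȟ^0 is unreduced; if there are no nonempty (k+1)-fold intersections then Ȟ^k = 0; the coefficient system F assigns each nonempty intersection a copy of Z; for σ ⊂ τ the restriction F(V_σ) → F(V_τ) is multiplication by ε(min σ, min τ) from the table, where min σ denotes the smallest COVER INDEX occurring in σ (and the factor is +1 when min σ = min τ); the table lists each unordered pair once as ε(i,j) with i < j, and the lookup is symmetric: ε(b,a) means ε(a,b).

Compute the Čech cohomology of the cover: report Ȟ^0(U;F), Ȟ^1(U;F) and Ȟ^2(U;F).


Ȟ^0 = 0, Ȟ^1 = Z/2 and Ȟ^2 = 0

nerve simplices:
  V12={q1,q13} V13={q6,q11} V23={q4,q9}
C dims 3,3; δ0: rk 3, SNF 1^2·2
degree 0: 3−3−0 = 0 → Ȟ^0 ≅ 0
degree 1: 3−0−3 = 0 plus torsion [2] → Ȟ^1 ≅ Z/2
degree 2: 0−0−0 = 0 → Ȟ^2 ≅ 0


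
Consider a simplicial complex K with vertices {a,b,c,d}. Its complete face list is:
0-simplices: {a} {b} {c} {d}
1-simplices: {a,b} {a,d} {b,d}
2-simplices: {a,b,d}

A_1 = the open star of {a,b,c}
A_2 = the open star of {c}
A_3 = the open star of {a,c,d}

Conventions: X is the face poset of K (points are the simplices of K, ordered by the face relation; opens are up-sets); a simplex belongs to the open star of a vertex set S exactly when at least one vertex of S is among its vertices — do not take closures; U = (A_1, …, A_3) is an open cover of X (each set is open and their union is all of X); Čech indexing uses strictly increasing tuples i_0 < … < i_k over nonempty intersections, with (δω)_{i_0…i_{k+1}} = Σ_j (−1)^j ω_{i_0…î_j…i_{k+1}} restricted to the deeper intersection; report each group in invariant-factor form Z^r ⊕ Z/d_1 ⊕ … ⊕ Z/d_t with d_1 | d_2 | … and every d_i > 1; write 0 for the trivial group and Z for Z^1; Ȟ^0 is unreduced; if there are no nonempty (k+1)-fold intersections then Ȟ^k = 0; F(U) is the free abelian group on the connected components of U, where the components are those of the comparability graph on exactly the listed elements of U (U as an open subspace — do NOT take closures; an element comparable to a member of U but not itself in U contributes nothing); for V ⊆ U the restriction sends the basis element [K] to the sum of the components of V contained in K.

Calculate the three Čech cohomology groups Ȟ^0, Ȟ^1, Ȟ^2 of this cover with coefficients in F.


cover nerve:
  A1={{a},{b},{c},{a,b},{a,d},{b,d},{a,b,d}} A2={{c}} A3={{a},{c},{d},{a,b},{a,d},{b,d},{a,b,d}}
  A12={{c}} A13={{a},{c},{a,b},{a,d},{b,d},{a,b,d}} A23={{c}}
  A123={{c}}
components per intersection:
  A1: {{a},{b},{a,b},{a,d},{b,d},{a,b,d}} {{c}}
  A2: {{c}}
  A3: {{a},{d},{a,b},{a,d},{b,d},{a,b,d}} {{c}}
  A12: {{c}}
  A13: {{a},{a,b},{a,d},{b,d},{a,b,d}} {{c}}
  A23: {{c}}
  A123: {{c}}
C dims 5,4,1; δ0: rk 3, SNF 1^3; δ1: rk 1, SNF 1^1
Ȟ^0: (5−3)−0=2 ⇒ Z^2
Ȟ^1: (4−1)−3=0 ⇒ 0
Ȟ^2: (1−0)−1=0 ⇒ 0

Ȟ^0(U;F) ≅ Z^2, Ȟ^1(U;F) ≅ 0 and Ȟ^2(U;F) ≅ 0


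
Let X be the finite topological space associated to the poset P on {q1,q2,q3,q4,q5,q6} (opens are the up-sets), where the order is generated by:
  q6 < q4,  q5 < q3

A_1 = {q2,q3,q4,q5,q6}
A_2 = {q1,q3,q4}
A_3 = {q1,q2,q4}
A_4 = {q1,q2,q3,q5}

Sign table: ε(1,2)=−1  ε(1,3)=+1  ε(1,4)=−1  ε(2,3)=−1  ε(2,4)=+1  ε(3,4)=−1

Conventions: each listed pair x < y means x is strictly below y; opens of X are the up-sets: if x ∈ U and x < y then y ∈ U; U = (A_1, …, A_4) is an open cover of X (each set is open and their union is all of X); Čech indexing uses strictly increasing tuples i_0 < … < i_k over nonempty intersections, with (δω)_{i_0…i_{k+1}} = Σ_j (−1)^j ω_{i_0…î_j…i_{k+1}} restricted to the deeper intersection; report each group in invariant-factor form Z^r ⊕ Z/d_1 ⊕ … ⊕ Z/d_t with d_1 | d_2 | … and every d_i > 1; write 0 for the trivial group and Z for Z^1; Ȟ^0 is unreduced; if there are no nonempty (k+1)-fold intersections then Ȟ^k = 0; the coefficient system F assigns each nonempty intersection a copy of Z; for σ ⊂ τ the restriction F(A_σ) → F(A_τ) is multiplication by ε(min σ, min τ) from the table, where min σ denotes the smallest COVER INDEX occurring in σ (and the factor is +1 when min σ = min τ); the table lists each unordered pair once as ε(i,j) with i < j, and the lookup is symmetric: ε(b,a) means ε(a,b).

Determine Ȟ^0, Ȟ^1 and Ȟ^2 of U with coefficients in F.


Ȟ^0 ≅ Z; Ȟ^1 ≅ 0; Ȟ^2 ≅ Z

cover nerve:
  A12={q3,q4} A13={q2,q4} A14={q2,q3,q5} A23={q1,q4} A24={q1,q3} A34={q1,q2}
  A123={q4} A124={q3} A134={q2} A234={q1}
C dims 4,6,4; δ0: rk 3, SNF 1^3; δ1: rk 3, SNF 1^3
Ȟ^0: (4−3)−0=1 ⇒ Z
Ȟ^1: (6−3)−3=0 ⇒ 0
Ȟ^2: (4−0)−3=1 ⇒ Z


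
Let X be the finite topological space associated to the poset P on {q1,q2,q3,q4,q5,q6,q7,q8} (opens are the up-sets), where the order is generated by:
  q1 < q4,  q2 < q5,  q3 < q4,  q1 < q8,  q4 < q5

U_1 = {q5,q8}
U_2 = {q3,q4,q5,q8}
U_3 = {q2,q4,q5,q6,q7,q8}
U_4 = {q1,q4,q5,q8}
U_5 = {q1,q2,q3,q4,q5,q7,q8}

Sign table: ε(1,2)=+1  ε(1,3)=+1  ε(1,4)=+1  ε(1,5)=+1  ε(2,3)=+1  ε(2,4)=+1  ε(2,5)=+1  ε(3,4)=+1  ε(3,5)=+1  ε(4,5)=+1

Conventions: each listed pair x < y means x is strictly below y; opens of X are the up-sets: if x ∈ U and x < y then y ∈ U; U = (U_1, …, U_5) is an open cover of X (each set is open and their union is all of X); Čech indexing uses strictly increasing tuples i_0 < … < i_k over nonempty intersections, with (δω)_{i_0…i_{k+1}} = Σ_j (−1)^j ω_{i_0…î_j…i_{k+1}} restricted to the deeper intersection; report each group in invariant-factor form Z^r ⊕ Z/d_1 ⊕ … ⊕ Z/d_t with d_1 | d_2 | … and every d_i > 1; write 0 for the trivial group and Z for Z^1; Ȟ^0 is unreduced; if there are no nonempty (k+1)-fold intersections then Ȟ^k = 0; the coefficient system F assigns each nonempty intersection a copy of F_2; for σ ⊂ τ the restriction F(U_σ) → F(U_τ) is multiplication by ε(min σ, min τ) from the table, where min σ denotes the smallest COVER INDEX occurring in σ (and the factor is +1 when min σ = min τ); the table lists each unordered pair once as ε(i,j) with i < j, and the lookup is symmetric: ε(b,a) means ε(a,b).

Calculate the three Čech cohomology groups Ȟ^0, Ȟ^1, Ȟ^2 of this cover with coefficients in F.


nerve of the cover:
  U12={q5,q8} U13={q5,q8} U14={q5,q8} U15={q5,q8} U23={q4,q5,q8} U24={q4,q5,q8} U25={q3,q4,q5,q8} U34={q4,q5,q8} U35={q2,q4,q5,q7,q8} U45={q1,q4,q5,q8}
  U123={q5,q8} U124={q5,q8} U125={q5,q8} U134={q5,q8} U135={q5,q8} U145={q5,q8} U234={q4,q5,q8} U235={q4,q5,q8} U245={q4,q5,q8} U345={q4,q5,q8}
  U1234={q5,q8} U1235={q5,q8} U1245={q5,q8} U1345={q5,q8} U2345={q4,q5,q8}
  U12345={q5,q8}
C dims 5,10,10,5; δ0: rk_F2 4; δ1: rk_F2 6; δ2: rk_F2 4
Ȟ^0 = (5 − 4) − 0 = 1, so Ȟ^0 ≅ Z/2
Ȟ^1 = (10 − 6) − 4 = 0, so Ȟ^1 ≅ 0
Ȟ^2 = (10 − 4) − 6 = 0, so Ȟ^2 ≅ 0

Ȟ^0 = Z/2, Ȟ^1 = 0 and Ȟ^2 = 0


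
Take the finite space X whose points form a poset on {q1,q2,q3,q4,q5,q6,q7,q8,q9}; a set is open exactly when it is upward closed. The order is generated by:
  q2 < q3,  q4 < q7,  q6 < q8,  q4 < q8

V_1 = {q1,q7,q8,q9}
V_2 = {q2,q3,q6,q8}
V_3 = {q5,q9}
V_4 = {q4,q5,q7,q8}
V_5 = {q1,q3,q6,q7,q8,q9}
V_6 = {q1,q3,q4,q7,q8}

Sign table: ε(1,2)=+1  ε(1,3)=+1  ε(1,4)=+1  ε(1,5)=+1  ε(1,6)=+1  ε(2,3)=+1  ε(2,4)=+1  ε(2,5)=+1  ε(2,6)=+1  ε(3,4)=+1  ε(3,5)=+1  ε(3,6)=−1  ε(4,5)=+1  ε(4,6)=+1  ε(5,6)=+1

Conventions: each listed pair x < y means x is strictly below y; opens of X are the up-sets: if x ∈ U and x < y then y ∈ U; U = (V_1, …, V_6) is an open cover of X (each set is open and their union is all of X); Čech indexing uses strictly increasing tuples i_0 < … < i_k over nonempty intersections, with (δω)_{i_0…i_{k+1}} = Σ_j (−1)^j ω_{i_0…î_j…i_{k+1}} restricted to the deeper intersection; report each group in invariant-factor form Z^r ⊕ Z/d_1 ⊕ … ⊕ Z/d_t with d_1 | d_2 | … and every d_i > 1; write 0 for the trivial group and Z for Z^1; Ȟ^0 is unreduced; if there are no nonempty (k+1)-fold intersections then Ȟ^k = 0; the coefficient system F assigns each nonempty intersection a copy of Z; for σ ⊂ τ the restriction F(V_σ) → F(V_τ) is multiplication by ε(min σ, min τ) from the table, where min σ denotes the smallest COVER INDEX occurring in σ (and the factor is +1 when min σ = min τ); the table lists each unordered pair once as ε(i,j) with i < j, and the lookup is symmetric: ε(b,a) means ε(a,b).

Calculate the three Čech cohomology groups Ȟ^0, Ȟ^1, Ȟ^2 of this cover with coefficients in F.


Ȟ^0 ≅ Z; Ȟ^1 ≅ Z; Ȟ^2 ≅ 0

nonempty overlaps:
  V12={q8} V13={q9} V14={q7,q8} V15={q1,q7,q8,q9} V16={q1,q7,q8} V24={q8} V25={q3,q6,q8} V26={q3,q8} V34={q5} V35={q9} V45={q7,q8} V46={q4,q7,q8} V56={q1,q3,q7,q8}
  V124={q8} V125={q8} V126={q8} V135={q9} V145={q7,q8} V146={q7,q8} V156={q1,q7,q8} V245={q8} V246={q8} V256={q3,q8} V456={q7,q8}
  V1245={q8} V1246={q8} V1256={q8} V1456={q7,q8} V2456={q8}
  V12456={q8}
C dims 6,13,11,5; δ0: rk 5, SNF 1^5; δ1: rk 7, SNF 1^7; δ2: rk 4, SNF 1^4
degree 0: 6−5−0 = 1 → Ȟ^0 ≅ Z
degree 1: 13−7−5 = 1 → Ȟ^1 ≅ Z
degree 2: 11−4−7 = 0 → Ȟ^2 ≅ 0
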